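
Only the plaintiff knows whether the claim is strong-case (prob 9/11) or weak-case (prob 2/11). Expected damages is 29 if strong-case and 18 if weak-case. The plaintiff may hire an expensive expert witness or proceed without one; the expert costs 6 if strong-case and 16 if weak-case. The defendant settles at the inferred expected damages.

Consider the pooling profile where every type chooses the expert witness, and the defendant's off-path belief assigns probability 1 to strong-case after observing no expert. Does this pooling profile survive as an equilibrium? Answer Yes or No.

No

On path, the defendant holds the prior and pays 9/11·29 + 2/11·18 = 27. Off path (no expert), believing strong-case, it pays 29.
strong-case: the expert witness nets 27 − 6 = 21; no expert nets 29. strong-case would deviate.
weak-case: the expert witness nets 27 − 16 = 11; no expert nets 29. weak-case would deviate.
A type deviates, so pooling fails.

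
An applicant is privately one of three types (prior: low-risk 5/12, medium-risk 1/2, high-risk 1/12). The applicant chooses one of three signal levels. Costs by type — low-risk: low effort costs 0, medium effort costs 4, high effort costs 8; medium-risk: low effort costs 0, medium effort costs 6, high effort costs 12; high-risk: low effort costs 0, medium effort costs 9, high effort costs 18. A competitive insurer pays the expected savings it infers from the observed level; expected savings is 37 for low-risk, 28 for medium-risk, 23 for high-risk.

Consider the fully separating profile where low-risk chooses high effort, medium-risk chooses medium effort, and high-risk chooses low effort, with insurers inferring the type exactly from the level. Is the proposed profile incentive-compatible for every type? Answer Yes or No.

No

Separating rebates: high effort → 37, medium effort → 28, low effort → 23.
low-risk (assigned high effort): low effort: 23 − 0 = 23; medium effort: 28 − 4 = 24; high effort: 37 − 8 = 29. low-risk stays.
medium-risk (assigned medium effort): low effort: 23 − 0 = 23; medium effort: 28 − 6 = 22; high effort: 37 − 12 = 25. medium-risk prefers high effort.
high-risk (assigned low effort): low effort: 23 − 0 = 23; medium effort: 28 − 9 = 19; high effort: 37 − 18 = 19. high-risk stays.
At least one type deviates; the separating profile fails.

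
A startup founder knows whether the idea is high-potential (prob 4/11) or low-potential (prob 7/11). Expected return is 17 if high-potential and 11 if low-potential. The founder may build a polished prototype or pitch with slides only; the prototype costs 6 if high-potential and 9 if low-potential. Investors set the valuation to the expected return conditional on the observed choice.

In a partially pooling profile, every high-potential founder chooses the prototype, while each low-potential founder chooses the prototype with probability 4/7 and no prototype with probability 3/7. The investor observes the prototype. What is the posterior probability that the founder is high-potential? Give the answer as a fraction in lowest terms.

P(the prototype) = (4/11)·1 + (7/11)·(4/7) = 8/11.
By Bayes' rule, P(high-potential | the prototype) = (4/11) / (8/11) = 1/2.

1/2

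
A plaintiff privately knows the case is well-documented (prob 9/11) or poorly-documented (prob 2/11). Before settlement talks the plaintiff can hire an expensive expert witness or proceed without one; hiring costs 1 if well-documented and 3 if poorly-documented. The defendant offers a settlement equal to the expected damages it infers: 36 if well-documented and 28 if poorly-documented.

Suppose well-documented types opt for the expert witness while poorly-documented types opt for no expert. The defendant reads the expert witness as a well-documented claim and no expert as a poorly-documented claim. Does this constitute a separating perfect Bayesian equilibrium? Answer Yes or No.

Under these beliefs, the expert witness earns settlement 36 and no expert earns settlement 28.
well-documented: the expert witness nets 36 − 1 = 35; no expert nets 28. well-documented prefers the expert witness.
poorly-documented: the expert witness nets 36 − 3 = 33; no expert nets 28. poorly-documented would deviate to the expert witness.
poorly-documented has a profitable deviation, so the profile is not an equilibrium.

No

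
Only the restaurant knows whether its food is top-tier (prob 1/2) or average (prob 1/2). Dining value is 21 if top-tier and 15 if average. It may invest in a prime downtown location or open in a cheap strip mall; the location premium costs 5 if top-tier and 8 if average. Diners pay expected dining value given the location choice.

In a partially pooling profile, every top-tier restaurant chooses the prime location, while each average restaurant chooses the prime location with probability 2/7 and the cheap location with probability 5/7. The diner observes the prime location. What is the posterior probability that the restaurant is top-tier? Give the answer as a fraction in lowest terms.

7/9

P(the prime location) = (1/2)·1 + (1/2)·(2/7) = 9/14.
By Bayes' rule, P(top-tier | the prime location) = (1/2) / (9/14) = 7/9.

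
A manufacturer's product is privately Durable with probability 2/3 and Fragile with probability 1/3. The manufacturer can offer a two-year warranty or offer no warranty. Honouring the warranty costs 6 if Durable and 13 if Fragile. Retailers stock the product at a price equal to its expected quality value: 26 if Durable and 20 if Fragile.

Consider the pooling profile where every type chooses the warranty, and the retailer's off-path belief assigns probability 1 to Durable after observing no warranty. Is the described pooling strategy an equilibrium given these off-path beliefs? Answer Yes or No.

On path, the retailer holds the prior and pays 2/3·26 + 1/3·20 = 24. Off path (no warranty), believing Durable, it pays 26.
Durable: the warranty nets 24 − 6 = 18; no warranty nets 26. Durable would deviate.
Fragile: the warranty nets 24 − 13 = 11; no warranty nets 26. Fragile would deviate.
A type deviates, so pooling fails.

No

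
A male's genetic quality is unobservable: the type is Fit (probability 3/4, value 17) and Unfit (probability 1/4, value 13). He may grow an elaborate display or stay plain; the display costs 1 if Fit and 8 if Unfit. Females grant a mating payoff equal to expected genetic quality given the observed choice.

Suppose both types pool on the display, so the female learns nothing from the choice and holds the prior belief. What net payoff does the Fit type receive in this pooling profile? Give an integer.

15

Pooled mating payoff = 3/4·17 + 1/4·13 = 16.
Fit pays cost 1 for the display, so net payoff = 16 − 1 = 15.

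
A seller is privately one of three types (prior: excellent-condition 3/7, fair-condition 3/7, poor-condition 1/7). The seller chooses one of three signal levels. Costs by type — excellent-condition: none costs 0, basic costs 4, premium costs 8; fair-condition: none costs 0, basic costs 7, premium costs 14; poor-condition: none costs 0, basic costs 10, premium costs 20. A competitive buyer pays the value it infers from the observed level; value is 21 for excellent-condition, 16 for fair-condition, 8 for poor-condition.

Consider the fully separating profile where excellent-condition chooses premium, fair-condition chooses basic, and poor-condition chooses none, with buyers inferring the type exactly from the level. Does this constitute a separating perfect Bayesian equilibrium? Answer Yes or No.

Separating prices: premium → 21, basic → 16, none → 8.
excellent-condition (assigned premium): none: 8 − 0 = 8; basic: 16 − 4 = 12; premium: 21 − 8 = 13. excellent-condition stays.
fair-condition (assigned basic): none: 8 − 0 = 8; basic: 16 − 7 = 9; premium: 21 − 14 = 7. fair-condition stays.
poor-condition (assigned none): none: 8 − 0 = 8; basic: 16 − 10 = 6; premium: 21 − 20 = 1. poor-condition stays.
Every type prefers its assigned level; separation holds.

Yes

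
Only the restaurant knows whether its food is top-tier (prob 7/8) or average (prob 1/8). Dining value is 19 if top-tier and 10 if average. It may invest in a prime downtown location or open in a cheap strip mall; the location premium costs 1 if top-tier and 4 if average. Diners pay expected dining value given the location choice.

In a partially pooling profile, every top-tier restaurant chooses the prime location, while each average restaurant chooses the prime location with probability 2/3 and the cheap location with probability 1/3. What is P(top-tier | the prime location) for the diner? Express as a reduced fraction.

21/23

P(the prime location) = (7/8)·1 + (1/8)·(2/3) = 23/24.
By Bayes' rule, P(top-tier | the prime location) = (7/8) / (23/24) = 21/23.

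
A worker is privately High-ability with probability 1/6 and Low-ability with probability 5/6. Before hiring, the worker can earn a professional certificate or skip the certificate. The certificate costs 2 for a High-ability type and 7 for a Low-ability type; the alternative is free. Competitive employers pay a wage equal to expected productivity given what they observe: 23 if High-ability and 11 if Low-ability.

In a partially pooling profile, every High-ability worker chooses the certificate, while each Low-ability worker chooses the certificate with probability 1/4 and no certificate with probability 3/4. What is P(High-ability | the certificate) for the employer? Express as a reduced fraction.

P(the certificate) = (1/6)·1 + (5/6)·(1/4) = 3/8.
By Bayes' rule, P(High-ability | the certificate) = (1/6) / (3/8) = 4/9.

4/9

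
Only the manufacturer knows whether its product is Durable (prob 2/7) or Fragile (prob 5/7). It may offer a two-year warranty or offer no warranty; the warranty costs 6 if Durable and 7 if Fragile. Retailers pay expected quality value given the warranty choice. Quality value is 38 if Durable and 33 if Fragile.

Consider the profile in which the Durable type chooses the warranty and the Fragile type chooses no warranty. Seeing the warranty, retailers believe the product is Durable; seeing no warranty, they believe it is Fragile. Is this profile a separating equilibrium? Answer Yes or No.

No

Under these beliefs, the warranty earns price 38 and no warranty earns price 33.
Durable: the warranty nets 38 − 6 = 32; no warranty nets 33. Durable would deviate to no warranty.
Fragile: the warranty nets 38 − 7 = 31; no warranty nets 33. Fragile prefers no warranty.
Durable has a profitable deviation, so the profile is not an equilibrium.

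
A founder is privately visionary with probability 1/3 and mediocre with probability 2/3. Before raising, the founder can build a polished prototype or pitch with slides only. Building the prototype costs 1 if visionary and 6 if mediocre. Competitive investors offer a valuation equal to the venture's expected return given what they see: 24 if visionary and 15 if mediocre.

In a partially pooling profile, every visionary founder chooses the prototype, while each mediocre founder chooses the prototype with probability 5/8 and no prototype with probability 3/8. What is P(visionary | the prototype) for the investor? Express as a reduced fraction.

P(the prototype) = (1/3)·1 + (2/3)·(5/8) = 3/4.
By Bayes' rule, P(visionary | the prototype) = (1/3) / (3/4) = 4/9.

4/9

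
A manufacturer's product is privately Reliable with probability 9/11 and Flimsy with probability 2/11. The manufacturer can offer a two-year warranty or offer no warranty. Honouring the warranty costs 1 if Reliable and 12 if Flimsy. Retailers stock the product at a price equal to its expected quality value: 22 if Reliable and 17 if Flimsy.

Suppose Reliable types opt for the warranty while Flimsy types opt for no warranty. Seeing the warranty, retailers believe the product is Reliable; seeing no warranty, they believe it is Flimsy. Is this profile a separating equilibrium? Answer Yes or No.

Under these beliefs, the warranty earns price 22 and no warranty earns price 17.
Reliable: the warranty nets 22 − 1 = 21; no warranty nets 17. Reliable prefers the warranty.
Flimsy: the warranty nets 22 − 12 = 10; no warranty nets 17. Flimsy prefers no warranty.
Neither type deviates, so the separating profile is an equilibrium.

Yes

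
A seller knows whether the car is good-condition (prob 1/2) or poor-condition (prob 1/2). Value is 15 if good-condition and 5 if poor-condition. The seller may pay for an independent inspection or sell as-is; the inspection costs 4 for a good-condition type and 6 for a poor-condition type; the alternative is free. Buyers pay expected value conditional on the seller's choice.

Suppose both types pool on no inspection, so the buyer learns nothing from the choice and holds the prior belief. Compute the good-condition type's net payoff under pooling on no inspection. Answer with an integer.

Pooled price = 1/2·15 + 1/2·5 = 10.
good-condition pays no cost for no inspection, so net payoff = 10.

10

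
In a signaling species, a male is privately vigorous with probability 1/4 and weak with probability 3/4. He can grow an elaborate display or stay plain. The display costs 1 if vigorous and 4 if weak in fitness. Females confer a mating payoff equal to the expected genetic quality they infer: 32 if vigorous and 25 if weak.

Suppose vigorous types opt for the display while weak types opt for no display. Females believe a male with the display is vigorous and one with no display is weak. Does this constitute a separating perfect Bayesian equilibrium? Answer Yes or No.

Under these beliefs, the display earns mating payoff 32 and no display earns mating payoff 25.
vigorous: the display nets 32 − 1 = 31; no display nets 25. vigorous prefers the display.
weak: the display nets 32 − 4 = 28; no display nets 25. weak would deviate to the display.
weak has a profitable deviation, so the profile is not an equilibrium.

No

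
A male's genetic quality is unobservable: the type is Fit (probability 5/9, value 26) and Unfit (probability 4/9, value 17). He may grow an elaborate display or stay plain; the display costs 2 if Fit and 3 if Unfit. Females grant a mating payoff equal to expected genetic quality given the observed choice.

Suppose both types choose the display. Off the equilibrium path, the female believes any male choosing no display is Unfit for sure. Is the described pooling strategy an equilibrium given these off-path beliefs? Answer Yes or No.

Yes

On path, the female holds the prior and pays 5/9·26 + 4/9·17 = 22. Off path (no display), believing Unfit, it pays 17.
Fit: the display nets 22 − 2 = 20; no display nets 17. Fit stays.
Unfit: the display nets 22 − 3 = 19; no display nets 17. Unfit stays.
No type deviates, so pooling is sustained.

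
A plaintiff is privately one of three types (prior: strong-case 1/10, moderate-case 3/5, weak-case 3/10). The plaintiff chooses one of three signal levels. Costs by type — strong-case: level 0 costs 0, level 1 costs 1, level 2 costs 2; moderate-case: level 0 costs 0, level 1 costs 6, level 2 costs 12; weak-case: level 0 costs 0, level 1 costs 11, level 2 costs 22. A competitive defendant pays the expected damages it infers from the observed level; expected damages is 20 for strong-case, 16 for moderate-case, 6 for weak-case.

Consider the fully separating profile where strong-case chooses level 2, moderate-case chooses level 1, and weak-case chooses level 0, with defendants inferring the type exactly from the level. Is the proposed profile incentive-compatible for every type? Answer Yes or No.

Separating settlements: level 2 → 20, level 1 → 16, level 0 → 6.
strong-case (assigned level 2): level 0: 6 − 0 = 6; level 1: 16 − 1 = 15; level 2: 20 − 2 = 18. strong-case stays.
moderate-case (assigned level 1): level 0: 6 − 0 = 6; level 1: 16 − 6 = 10; level 2: 20 − 12 = 8. moderate-case stays.
weak-case (assigned level 0): level 0: 6 − 0 = 6; level 1: 16 − 11 = 5; level 2: 20 − 22 = -2. weak-case stays.
Every type prefers its assigned level; separation holds.

Yes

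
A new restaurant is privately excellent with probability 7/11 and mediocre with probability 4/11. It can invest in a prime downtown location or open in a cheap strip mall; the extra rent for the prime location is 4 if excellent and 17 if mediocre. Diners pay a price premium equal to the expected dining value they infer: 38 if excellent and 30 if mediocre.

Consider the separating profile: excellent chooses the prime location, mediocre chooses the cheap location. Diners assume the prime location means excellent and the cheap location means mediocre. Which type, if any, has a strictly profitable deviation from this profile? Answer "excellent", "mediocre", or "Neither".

The prime location pays 38; the cheap location pays 30.
excellent: assigned the prime location, nets 38 − 4 = 34; deviating to the cheap location nets 30.
mediocre: assigned the cheap location, nets 30; deviating to the prime location nets 38 − 17 = 21.
Both types strictly prefer their assigned action; no profitable deviation.

Neither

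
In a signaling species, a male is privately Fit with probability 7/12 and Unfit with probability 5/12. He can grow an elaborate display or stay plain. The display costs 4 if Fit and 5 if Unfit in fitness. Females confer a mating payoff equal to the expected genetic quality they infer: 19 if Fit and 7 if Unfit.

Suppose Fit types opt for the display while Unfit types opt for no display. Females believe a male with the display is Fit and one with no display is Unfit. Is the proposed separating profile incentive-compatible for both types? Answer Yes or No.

No

Under these beliefs, the display earns mating payoff 19 and no display earns mating payoff 7.
Fit: the display nets 19 − 4 = 15; no display nets 7. Fit prefers the display.
Unfit: the display nets 19 − 5 = 14; no display nets 7. Unfit would deviate to the display.
Unfit has a profitable deviation, so the profile is not an equilibrium.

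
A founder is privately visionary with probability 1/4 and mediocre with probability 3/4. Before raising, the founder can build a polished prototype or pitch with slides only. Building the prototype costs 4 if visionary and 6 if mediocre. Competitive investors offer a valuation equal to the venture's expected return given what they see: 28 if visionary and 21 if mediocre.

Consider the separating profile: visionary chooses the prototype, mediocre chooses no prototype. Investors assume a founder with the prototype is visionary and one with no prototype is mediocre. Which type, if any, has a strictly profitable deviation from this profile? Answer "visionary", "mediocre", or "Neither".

mediocre

The prototype pays 28; no prototype pays 21.
visionary: assigned the prototype, nets 28 − 4 = 24; deviating to no prototype nets 21.
mediocre: assigned no prototype, nets 21; deviating to the prototype nets 28 − 6 = 22.
The mediocre type gains 1 by deviating.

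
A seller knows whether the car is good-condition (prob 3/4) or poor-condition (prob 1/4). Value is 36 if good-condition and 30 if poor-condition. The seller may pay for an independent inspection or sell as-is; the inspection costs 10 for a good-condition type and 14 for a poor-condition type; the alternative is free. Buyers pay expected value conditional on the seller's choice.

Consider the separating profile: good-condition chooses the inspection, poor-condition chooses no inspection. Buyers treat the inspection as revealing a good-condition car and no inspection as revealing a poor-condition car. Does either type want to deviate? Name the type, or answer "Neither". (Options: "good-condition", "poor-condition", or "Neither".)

good-condition

The inspection pays 36; no inspection pays 30.
good-condition: assigned the inspection, nets 36 − 10 = 26; deviating to no inspection nets 30.
poor-condition: assigned no inspection, nets 30; deviating to the inspection nets 36 − 14 = 22.
The good-condition type gains 4 by deviating.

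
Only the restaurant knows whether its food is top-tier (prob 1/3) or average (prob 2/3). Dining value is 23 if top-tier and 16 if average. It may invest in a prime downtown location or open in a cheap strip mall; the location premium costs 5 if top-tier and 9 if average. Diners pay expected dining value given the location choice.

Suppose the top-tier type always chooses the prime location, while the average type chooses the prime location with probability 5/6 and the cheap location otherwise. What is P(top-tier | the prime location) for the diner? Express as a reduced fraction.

P(the prime location) = (1/3)·1 + (2/3)·(5/6) = 8/9.
By Bayes' rule, P(top-tier | the prime location) = (1/3) / (8/9) = 3/8.

3/8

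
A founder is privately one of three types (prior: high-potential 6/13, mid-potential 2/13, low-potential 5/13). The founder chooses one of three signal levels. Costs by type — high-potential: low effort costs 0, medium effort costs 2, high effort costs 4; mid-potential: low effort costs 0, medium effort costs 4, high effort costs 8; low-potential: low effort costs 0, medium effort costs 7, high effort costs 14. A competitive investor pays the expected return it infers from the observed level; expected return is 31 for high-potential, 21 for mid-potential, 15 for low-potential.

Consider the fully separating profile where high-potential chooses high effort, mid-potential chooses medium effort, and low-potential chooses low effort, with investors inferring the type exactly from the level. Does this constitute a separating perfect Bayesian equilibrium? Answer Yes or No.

No

Separating valuations: high effort → 31, medium effort → 21, low effort → 15.
high-potential (assigned high effort): low effort: 15 − 0 = 15; medium effort: 21 − 2 = 19; high effort: 31 − 4 = 27. high-potential stays.
mid-potential (assigned medium effort): low effort: 15 − 0 = 15; medium effort: 21 − 4 = 17; high effort: 31 − 8 = 23. mid-potential prefers high effort.
low-potential (assigned low effort): low effort: 15 − 0 = 15; medium effort: 21 − 7 = 14; high effort: 31 − 14 = 17. low-potential prefers high effort.
At least one type deviates; the separating profile fails.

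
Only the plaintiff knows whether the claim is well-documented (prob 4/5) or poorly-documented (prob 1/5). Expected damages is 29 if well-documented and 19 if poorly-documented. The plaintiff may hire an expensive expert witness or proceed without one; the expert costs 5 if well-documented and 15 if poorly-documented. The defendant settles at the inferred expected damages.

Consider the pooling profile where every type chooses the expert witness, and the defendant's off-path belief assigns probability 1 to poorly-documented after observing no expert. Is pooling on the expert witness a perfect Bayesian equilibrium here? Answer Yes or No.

No

On path, the defendant holds the prior and pays 4/5·29 + 1/5·19 = 27. Off path (no expert), believing poorly-documented, it pays 19.
well-documented: the expert witness nets 27 − 5 = 22; no expert nets 19. well-documented stays.
poorly-documented: the expert witness nets 27 − 15 = 12; no expert nets 19. poorly-documented would deviate.
A type deviates, so pooling fails.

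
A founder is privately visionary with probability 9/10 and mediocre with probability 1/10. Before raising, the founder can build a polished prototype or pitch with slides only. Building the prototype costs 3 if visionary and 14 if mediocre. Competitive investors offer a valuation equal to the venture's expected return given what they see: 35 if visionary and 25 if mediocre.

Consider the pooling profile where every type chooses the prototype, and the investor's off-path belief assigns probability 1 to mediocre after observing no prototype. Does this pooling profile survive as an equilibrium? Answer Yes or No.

On path, the investor holds the prior and pays 9/10·35 + 1/10·25 = 34. Off path (no prototype), believing mediocre, it pays 25.
visionary: the prototype nets 34 − 3 = 31; no prototype nets 25. visionary stays.
mediocre: the prototype nets 34 − 14 = 20; no prototype nets 25. mediocre would deviate.
A type deviates, so pooling fails.

No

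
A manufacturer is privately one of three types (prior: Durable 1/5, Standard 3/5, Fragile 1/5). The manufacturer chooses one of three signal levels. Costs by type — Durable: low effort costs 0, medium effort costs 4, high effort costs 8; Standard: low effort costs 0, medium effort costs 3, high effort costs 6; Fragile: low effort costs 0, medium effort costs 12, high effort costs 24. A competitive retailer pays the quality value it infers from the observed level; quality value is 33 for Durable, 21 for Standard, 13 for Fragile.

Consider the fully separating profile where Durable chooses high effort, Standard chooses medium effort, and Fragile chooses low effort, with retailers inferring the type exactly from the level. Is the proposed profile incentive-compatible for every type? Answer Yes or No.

No

Separating prices: high effort → 33, medium effort → 21, low effort → 13.
Durable (assigned high effort): low effort: 13 − 0 = 13; medium effort: 21 − 4 = 17; high effort: 33 − 8 = 25. Durable stays.
Standard (assigned medium effort): low effort: 13 − 0 = 13; medium effort: 21 − 3 = 18; high effort: 33 − 6 = 27. Standard prefers high effort.
Fragile (assigned low effort): low effort: 13 − 0 = 13; medium effort: 21 − 12 = 9; high effort: 33 − 24 = 9. Fragile stays.
At least one type deviates; the separating profile fails.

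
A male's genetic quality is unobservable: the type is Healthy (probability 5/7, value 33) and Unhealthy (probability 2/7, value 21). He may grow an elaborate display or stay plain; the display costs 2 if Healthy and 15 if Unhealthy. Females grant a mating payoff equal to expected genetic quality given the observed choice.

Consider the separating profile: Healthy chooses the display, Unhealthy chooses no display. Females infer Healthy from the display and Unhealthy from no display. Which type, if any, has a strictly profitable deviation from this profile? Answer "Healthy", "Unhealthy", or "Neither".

Neither

The display pays 33; no display pays 21.
Healthy: assigned the display, nets 33 − 2 = 31; deviating to no display nets 21.
Unhealthy: assigned no display, nets 21; deviating to the display nets 33 − 15 = 18.
Both types strictly prefer their assigned action; no profitable deviation.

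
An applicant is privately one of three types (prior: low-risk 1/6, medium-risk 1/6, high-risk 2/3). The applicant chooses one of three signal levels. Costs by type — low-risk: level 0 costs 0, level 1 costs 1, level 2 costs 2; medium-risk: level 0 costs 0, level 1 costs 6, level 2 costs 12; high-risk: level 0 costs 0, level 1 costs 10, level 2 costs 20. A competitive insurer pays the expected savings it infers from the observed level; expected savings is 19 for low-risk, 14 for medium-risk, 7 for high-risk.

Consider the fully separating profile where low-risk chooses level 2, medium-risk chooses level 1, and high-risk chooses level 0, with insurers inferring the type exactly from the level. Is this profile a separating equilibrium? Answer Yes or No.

Yes

Separating rebates: level 2 → 19, level 1 → 14, level 0 → 7.
low-risk (assigned level 2): level 0: 7 − 0 = 7; level 1: 14 − 1 = 13; level 2: 19 − 2 = 17. low-risk stays.
medium-risk (assigned level 1): level 0: 7 − 0 = 7; level 1: 14 − 6 = 8; level 2: 19 − 12 = 7. medium-risk stays.
high-risk (assigned level 0): level 0: 7 − 0 = 7; level 1: 14 − 10 = 4; level 2: 19 − 20 = -1. high-risk stays.
Every type prefers its assigned level; separation holds.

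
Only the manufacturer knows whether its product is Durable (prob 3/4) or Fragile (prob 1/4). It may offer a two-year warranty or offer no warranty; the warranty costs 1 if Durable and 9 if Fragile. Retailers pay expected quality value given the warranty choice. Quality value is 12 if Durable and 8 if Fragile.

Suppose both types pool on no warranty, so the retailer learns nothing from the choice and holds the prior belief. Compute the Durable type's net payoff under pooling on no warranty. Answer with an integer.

Pooled price = 3/4·12 + 1/4·8 = 11.
Durable pays no cost for no warranty, so net payoff = 11.

11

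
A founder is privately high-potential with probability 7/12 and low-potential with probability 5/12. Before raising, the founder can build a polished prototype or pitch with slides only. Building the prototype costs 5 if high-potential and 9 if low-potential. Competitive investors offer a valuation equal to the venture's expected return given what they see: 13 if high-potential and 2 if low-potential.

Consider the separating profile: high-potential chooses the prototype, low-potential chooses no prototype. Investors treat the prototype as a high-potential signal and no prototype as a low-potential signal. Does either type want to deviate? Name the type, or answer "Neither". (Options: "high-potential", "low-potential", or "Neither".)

low-potential

The prototype pays 13; no prototype pays 2.
high-potential: assigned the prototype, nets 13 − 5 = 8; deviating to no prototype nets 2.
low-potential: assigned no prototype, nets 2; deviating to the prototype nets 13 − 9 = 4.
The low-potential type gains 2 by deviating.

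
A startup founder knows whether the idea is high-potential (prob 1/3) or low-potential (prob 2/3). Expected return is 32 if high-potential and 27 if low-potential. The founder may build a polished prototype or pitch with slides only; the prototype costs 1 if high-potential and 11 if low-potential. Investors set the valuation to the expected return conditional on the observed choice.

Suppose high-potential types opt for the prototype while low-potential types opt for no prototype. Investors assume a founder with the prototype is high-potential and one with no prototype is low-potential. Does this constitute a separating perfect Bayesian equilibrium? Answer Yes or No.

Yes

Under these beliefs, the prototype earns valuation 32 and no prototype earns valuation 27.
high-potential: the prototype nets 32 − 1 = 31; no prototype nets 27. high-potential prefers the prototype.
low-potential: the prototype nets 32 − 11 = 21; no prototype nets 27. low-potential prefers no prototype.
Neither type deviates, so the separating profile is an equilibrium.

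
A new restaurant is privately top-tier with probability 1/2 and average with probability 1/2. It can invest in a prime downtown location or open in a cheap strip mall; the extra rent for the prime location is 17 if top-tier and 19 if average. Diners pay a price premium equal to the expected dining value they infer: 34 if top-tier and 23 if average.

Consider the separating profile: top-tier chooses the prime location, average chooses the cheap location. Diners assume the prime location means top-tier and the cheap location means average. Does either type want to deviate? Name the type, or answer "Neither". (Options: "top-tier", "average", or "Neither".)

The prime location pays 34; the cheap location pays 23.
top-tier: assigned the prime location, nets 34 − 17 = 17; deviating to the cheap location nets 23.
average: assigned the cheap location, nets 23; deviating to the prime location nets 34 − 19 = 15.
The top-tier type gains 6 by deviating.

top-tier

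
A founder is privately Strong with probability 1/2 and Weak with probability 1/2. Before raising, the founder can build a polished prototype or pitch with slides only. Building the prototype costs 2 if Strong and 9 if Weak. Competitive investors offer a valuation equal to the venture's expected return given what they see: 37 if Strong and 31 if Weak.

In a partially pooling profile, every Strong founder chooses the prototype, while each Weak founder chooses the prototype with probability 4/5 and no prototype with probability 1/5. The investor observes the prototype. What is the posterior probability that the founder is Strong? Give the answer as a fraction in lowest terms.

5/9

P(the prototype) = (1/2)·1 + (1/2)·(4/5) = 9/10.
By Bayes' rule, P(Strong | the prototype) = (1/2) / (9/10) = 5/9.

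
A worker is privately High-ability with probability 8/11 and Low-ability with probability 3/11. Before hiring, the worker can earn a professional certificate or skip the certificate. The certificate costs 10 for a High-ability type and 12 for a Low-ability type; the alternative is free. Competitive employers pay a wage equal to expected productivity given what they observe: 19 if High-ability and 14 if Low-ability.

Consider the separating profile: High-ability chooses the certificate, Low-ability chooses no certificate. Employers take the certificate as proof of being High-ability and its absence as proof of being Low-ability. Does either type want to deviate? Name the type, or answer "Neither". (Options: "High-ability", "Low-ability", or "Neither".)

High-ability

The certificate pays 19; no certificate pays 14.
High-ability: assigned the certificate, nets 19 − 10 = 9; deviating to no certificate nets 14.
Low-ability: assigned no certificate, nets 14; deviating to the certificate nets 19 − 12 = 7.
The High-ability type gains 5 by deviating.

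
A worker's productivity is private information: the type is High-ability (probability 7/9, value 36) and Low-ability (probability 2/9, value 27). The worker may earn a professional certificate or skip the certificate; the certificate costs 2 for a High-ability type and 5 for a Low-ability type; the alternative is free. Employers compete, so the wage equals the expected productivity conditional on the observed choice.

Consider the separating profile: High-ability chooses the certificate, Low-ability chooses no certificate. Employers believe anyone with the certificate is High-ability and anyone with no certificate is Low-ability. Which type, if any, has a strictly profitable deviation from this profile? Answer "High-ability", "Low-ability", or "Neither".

Low-ability

The certificate pays 36; no certificate pays 27.
High-ability: assigned the certificate, nets 36 − 2 = 34; deviating to no certificate nets 27.
Low-ability: assigned no certificate, nets 27; deviating to the certificate nets 36 − 5 = 31.
The Low-ability type gains 4 by deviating.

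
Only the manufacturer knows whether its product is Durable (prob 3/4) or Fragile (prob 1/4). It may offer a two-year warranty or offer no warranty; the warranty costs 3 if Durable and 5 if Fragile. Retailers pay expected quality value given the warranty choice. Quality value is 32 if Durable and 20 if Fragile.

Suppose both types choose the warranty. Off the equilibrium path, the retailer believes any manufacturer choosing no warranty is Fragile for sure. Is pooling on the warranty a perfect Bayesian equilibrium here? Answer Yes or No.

On path, the retailer holds the prior and pays 3/4·32 + 1/4·20 = 29. Off path (no warranty), believing Fragile, it pays 20.
Durable: the warranty nets 29 − 3 = 26; no warranty nets 20. Durable stays.
Fragile: the warranty nets 29 − 5 = 24; no warranty nets 20. Fragile stays.
No type deviates, so pooling is sustained.

Yes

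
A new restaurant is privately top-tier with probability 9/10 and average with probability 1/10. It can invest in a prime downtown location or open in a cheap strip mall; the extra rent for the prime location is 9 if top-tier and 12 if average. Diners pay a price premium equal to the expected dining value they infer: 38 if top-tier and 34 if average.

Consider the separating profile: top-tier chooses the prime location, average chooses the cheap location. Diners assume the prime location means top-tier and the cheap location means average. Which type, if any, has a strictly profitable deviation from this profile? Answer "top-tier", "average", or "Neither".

The prime location pays 38; the cheap location pays 34.
top-tier: assigned the prime location, nets 38 − 9 = 29; deviating to the cheap location nets 34.
average: assigned the cheap location, nets 34; deviating to the prime location nets 38 − 12 = 26.
The top-tier type gains 5 by deviating.

top-tier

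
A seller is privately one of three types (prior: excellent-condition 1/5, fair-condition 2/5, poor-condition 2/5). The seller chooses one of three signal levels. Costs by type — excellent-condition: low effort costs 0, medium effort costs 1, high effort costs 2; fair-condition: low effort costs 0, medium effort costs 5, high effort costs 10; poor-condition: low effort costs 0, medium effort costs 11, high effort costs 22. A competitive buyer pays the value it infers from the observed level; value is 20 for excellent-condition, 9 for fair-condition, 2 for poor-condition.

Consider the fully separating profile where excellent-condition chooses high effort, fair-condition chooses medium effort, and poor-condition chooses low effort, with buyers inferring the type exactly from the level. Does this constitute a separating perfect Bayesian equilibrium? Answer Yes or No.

No

Separating prices: high effort → 20, medium effort → 9, low effort → 2.
excellent-condition (assigned high effort): low effort: 2 − 0 = 2; medium effort: 9 − 1 = 8; high effort: 20 − 2 = 18. excellent-condition stays.
fair-condition (assigned medium effort): low effort: 2 − 0 = 2; medium effort: 9 − 5 = 4; high effort: 20 − 10 = 10. fair-condition prefers high effort.
poor-condition (assigned low effort): low effort: 2 − 0 = 2; medium effort: 9 − 11 = -2; high effort: 20 − 22 = -2. poor-condition stays.
At least one type deviates; the separating profile fails.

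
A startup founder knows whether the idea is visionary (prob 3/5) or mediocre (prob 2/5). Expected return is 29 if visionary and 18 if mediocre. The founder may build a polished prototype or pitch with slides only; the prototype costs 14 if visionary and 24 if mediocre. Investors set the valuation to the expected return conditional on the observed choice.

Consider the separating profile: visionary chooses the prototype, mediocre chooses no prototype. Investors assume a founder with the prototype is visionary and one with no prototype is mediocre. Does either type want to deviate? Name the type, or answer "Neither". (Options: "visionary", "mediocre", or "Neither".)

The prototype pays 29; no prototype pays 18.
visionary: assigned the prototype, nets 29 − 14 = 15; deviating to no prototype nets 18.
mediocre: assigned no prototype, nets 18; deviating to the prototype nets 29 − 24 = 5.
The visionary type gains 3 by deviating.

visionary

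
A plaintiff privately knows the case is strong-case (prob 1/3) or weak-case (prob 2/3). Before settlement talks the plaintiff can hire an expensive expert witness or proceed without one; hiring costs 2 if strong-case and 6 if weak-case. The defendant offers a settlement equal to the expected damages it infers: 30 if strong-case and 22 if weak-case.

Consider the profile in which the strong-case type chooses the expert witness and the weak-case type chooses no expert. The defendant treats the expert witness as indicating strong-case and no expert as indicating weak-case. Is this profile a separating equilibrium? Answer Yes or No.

Under these beliefs, the expert witness earns settlement 30 and no expert earns settlement 22.
strong-case: the expert witness nets 30 − 2 = 28; no expert nets 22. strong-case prefers the expert witness.
weak-case: the expert witness nets 30 − 6 = 24; no expert nets 22. weak-case would deviate to the expert witness.
weak-case has a profitable deviation, so the profile is not an equilibrium.

No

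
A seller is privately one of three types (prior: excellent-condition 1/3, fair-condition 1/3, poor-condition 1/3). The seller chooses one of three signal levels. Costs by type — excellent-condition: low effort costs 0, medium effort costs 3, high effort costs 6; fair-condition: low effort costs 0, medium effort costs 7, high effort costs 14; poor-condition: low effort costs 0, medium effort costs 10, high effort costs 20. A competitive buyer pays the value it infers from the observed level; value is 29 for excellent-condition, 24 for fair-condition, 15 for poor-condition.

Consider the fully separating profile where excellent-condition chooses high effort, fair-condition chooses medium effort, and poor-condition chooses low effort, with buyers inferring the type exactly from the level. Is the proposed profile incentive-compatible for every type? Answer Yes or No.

Separating prices: high effort → 29, medium effort → 24, low effort → 15.
excellent-condition (assigned high effort): low effort: 15 − 0 = 15; medium effort: 24 − 3 = 21; high effort: 29 − 6 = 23. excellent-condition stays.
fair-condition (assigned medium effort): low effort: 15 − 0 = 15; medium effort: 24 − 7 = 17; high effort: 29 − 14 = 15. fair-condition stays.
poor-condition (assigned low effort): low effort: 15 − 0 = 15; medium effort: 24 − 10 = 14; high effort: 29 − 20 = 9. poor-condition stays.
Every type prefers its assigned level; separation holds.

Yes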